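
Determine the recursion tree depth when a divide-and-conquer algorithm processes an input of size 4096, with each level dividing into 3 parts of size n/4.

For divide and conquer with division factor 4:

Problem sizes at each level:
Level 0: 4096
Level 1: 1024
Level 2: 256
Level 3: 64
Level 4: 16
Level 5: 4
Level 6: 1

The root is level 0 and the size-1 base case is level 6 (the tree spans levels 0 through 6, i.e. 7 levels counting the root), so the depth is the number of divisions: log_4(4096) = 6

The recursion tree depth is log_4(4096) = 6. At each level, the problem size is divided by 4, so it takes 6 divisions to reduce to a base case of size 1. The algorithm makes 3 recursive calls at each level.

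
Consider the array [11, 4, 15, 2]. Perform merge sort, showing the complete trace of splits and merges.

Merge sort trace:

Split: [11, 4, 15, 2] -> [11, 4] and [15, 2]
  Split: [11, 4] -> [11] and [4]
  Merge: [11] + [4] -> [4, 11]
  Split: [15, 2] -> [15] and [2]
  Merge: [15] + [2] -> [2, 15]
Merge: [4, 11] + [2, 15] -> [2, 4, 11, 15]

Final sorted array: [2, 4, 11, 15]

The merge sort proceeds by recursively splitting the array and merging sorted halves.
After all merges, the sorted array is [2, 4, 11, 15].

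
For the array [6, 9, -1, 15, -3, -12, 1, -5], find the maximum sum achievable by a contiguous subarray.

Using Kadane's algorithm on [6, 9, -1, 15, -3, -12, 1, -5]:

Scanning through the array:
Position 1 (value 9): max_ending_here = 15, max_so_far = 15
Position 2 (value -1): max_ending_here = 14, max_so_far = 15
Position 3 (value 15): max_ending_here = 29, max_so_far = 29
Position 4 (value -3): max_ending_here = 26, max_so_far = 29
Position 5 (value -12): max_ending_here = 14, max_so_far = 29
Position 6 (value 1): max_ending_here = 15, max_so_far = 29
Position 7 (value -5): max_ending_here = 10, max_so_far = 29

Maximum subarray: [6, 9, -1, 15]
Maximum sum: 29

The maximum subarray is [6, 9, -1, 15] with sum 29. This subarray runs from index 0 to index 3.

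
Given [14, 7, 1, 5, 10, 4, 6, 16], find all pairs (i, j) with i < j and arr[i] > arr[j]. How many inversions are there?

Finding inversions in [14, 7, 1, 5, 10, 4, 6, 16]:

(0, 1): arr[0]=14 > arr[1]=7
(0, 2): arr[0]=14 > arr[2]=1
(0, 3): arr[0]=14 > arr[3]=5
(0, 4): arr[0]=14 > arr[4]=10
(0, 5): arr[0]=14 > arr[5]=4
(0, 6): arr[0]=14 > arr[6]=6
(1, 2): arr[1]=7 > arr[2]=1
(1, 3): arr[1]=7 > arr[3]=5
(1, 5): arr[1]=7 > arr[5]=4
(1, 6): arr[1]=7 > arr[6]=6
(3, 5): arr[3]=5 > arr[5]=4
(4, 5): arr[4]=10 > arr[5]=4
(4, 6): arr[4]=10 > arr[6]=6

Total inversions: 13

The array has 13 inversion(s): (0,1), (0,2), (0,3), (0,4), (0,5), (0,6), (1,2), (1,3), (1,5), (1,6), (3,5), (4,5), (4,6). Each pair (i,j) satisfies i < j and arr[i] > arr[j].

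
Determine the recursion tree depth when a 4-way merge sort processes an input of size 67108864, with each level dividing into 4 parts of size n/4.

For divide and conquer with division factor 4:

Problem sizes at each level:
Level 0: 67108864
Level 1: 16777216
Level 2: 4194304
Level 3: 1048576
Level 4: 262144
Level 5: 65536
Level 6: 16384
Level 7: 4096
Level 8: 1024
Level 9: 256
Level 10: 64
Level 11: 16
Level 12: 4
Level 13: 1

The root is level 0 and the size-1 base case is level 13 (the tree spans levels 0 through 13, i.e. 14 levels counting the root), so the depth is the number of divisions: log_4(67108864) = 13

The recursion tree depth is log_4(67108864) = 13. At each level, the problem size is divided by 4, so it takes 13 divisions to reduce to a base case of size 1. The algorithm makes 4 recursive calls at each level.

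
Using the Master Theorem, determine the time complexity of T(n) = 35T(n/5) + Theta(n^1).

Master Theorem for T(n) = 35T(n/5) + O(n^1):

a = 35, b = 5, c = 1
log_b(a) = log_5(35) = 2.2091

Case 1: c = 1 < log_5(35) = 2.2091
T(n) = O(n^(log_5 35))

For T(n) = 35T(n/5) + O(n^1): log_5(35) = 2.2091. This is Case 1 of the Master Theorem (c < log_b(a), work dominated by leaves), giving O(n^(log_5 35)).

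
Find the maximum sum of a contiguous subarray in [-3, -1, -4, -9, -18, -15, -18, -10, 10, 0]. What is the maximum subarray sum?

Using Kadane's algorithm on [-3, -1, -4, -9, -18, -15, -18, -10, 10, 0]:

Scanning through the array:
Position 1 (value -1): max_ending_here = -1, max_so_far = -1
Position 2 (value -4): max_ending_here = -4, max_so_far = -1
Position 3 (value -9): max_ending_here = -9, max_so_far = -1
Position 4 (value -18): max_ending_here = -18, max_so_far = -1
Position 5 (value -15): max_ending_here = -15, max_so_far = -1
Position 6 (value -18): max_ending_here = -18, max_so_far = -1
Position 7 (value -10): max_ending_here = -10, max_so_far = -1
Position 8 (value 10): max_ending_here = 10, max_so_far = 10
Position 9 (value 0): max_ending_here = 10, max_so_far = 10

Maximum subarray: [10]
Maximum sum: 10

The maximum subarray is [10] with sum 10. This subarray runs from index 8 to index 8.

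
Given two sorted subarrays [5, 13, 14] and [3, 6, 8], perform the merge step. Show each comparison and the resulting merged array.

Merging process:

Compare 5 vs 3: take 3 from right. Merged: [3]
Compare 5 vs 6: take 5 from left. Merged: [3, 5]
Compare 13 vs 6: take 6 from right. Merged: [3, 5, 6]
Compare 13 vs 8: take 8 from right. Merged: [3, 5, 6, 8]
Append remaining from left: [13, 14]. Merged: [3, 5, 6, 8, 13, 14]

Final merged array: [3, 5, 6, 8, 13, 14]
Total comparisons: 4

The merged array is [3, 5, 6, 8, 13, 14], requiring 4 comparisons. The merge step runs in O(n) time where n is the total number of elements.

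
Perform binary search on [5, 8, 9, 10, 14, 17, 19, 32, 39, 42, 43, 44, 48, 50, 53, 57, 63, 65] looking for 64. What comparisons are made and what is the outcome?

Binary search for 64 in [5, 8, 9, 10, 14, 17, 19, 32, 39, 42, 43, 44, 48, 50, 53, 57, 63, 65]:

lo=0, hi=17, mid=8, arr[mid]=39 -> 39 < 64, search right half
lo=9, hi=17, mid=13, arr[mid]=50 -> 50 < 64, search right half
lo=14, hi=17, mid=15, arr[mid]=57 -> 57 < 64, search right half
lo=16, hi=17, mid=16, arr[mid]=63 -> 63 < 64, search right half
lo=17, hi=17, mid=17, arr[mid]=65 -> 65 > 64, search left half
lo=17 > hi=16, target 64 not found

Binary search determines that 64 is not in the array after 5 comparisons. The search space was exhausted without finding the target.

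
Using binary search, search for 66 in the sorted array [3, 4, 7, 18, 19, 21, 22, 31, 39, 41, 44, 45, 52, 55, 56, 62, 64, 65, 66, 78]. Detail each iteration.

Binary search for 66 in [3, 4, 7, 18, 19, 21, 22, 31, 39, 41, 44, 45, 52, 55, 56, 62, 64, 65, 66, 78]:

lo=0, hi=19, mid=9, arr[mid]=41 -> 41 < 66, search right half
lo=10, hi=19, mid=14, arr[mid]=56 -> 56 < 66, search right half
lo=15, hi=19, mid=17, arr[mid]=65 -> 65 < 66, search right half
lo=18, hi=19, mid=18, arr[mid]=66 -> Found target at index 18!

Binary search finds 66 at index 18 after 4 comparisons. The search repeatedly halves the search space by comparing with the middle element.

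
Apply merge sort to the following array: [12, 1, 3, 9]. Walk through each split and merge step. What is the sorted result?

Merge sort trace:

Split: [12, 1, 3, 9] -> [12, 1] and [3, 9]
  Split: [12, 1] -> [12] and [1]
  Merge: [12] + [1] -> [1, 12]
  Split: [3, 9] -> [3] and [9]
  Merge: [3] + [9] -> [3, 9]
Merge: [1, 12] + [3, 9] -> [1, 3, 9, 12]

Final sorted array: [1, 3, 9, 12]

The merge sort proceeds by recursively splitting the array and merging sorted halves.
After all merges, the sorted array is [1, 3, 9, 12].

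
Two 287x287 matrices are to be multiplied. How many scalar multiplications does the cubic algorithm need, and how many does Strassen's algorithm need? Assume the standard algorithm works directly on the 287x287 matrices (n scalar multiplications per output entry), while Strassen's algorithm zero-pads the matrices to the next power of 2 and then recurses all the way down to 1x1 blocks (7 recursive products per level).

Matrix multiplication for 287x287 matrices:

Strassen's algorithm requires power-of-2 dimensions. Pad 287x287 to 512x512 (next power of 2).

Standard algorithm: 287^3 = 23639903 multiplications
Strassen's algorithm: 7^(log2(512)) = 7^9 = 40353607 multiplications
Difference: 23639903 - 40353607 = -16713704 (Strassen uses MORE here due to padding overhead — for small or just-over-power-of-2 n, padding can outweigh the per-level savings)

Standard: 23639903 multiplications (287^3). Strassen: 40353607 multiplications (7^9, after padding to 512x512). Strassen reduces 8 recursive multiplications to 7 at each level.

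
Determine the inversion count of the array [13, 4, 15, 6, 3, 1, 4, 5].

Finding inversions in [13, 4, 15, 6, 3, 1, 4, 5]:

(0, 1): arr[0]=13 > arr[1]=4
(0, 3): arr[0]=13 > arr[3]=6
(0, 4): arr[0]=13 > arr[4]=3
(0, 5): arr[0]=13 > arr[5]=1
(0, 6): arr[0]=13 > arr[6]=4
(0, 7): arr[0]=13 > arr[7]=5
(1, 4): arr[1]=4 > arr[4]=3
(1, 5): arr[1]=4 > arr[5]=1
(2, 3): arr[2]=15 > arr[3]=6
(2, 4): arr[2]=15 > arr[4]=3
(2, 5): arr[2]=15 > arr[5]=1
(2, 6): arr[2]=15 > arr[6]=4
(2, 7): arr[2]=15 > arr[7]=5
(3, 4): arr[3]=6 > arr[4]=3
(3, 5): arr[3]=6 > arr[5]=1
(3, 6): arr[3]=6 > arr[6]=4
(3, 7): arr[3]=6 > arr[7]=5
(4, 5): arr[4]=3 > arr[5]=1

Total inversions: 18

The array has 18 inversion(s): (0,1), (0,3), (0,4), (0,5), (0,6), (0,7), (1,4), (1,5), (2,3), (2,4), (2,5), (2,6), (2,7), (3,4), (3,5), (3,6), (3,7), (4,5). Each pair (i,j) satisfies i < j and arr[i] > arr[j].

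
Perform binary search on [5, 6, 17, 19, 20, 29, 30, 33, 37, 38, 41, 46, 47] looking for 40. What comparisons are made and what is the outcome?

Binary search for 40 in [5, 6, 17, 19, 20, 29, 30, 33, 37, 38, 41, 46, 47]:

lo=0, hi=12, mid=6, arr[mid]=30 -> 30 < 40, search right half
lo=7, hi=12, mid=9, arr[mid]=38 -> 38 < 40, search right half
lo=10, hi=12, mid=11, arr[mid]=46 -> 46 > 40, search left half
lo=10, hi=10, mid=10, arr[mid]=41 -> 41 > 40, search left half
lo=10 > hi=9, target 40 not found

Binary search determines that 40 is not in the array after 4 comparisons. The search space was exhausted without finding the target.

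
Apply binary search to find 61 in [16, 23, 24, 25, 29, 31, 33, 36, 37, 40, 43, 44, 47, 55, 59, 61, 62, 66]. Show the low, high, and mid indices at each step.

Binary search for 61 in [16, 23, 24, 25, 29, 31, 33, 36, 37, 40, 43, 44, 47, 55, 59, 61, 62, 66]:

lo=0, hi=17, mid=8, arr[mid]=37 -> 37 < 61, search right half
lo=9, hi=17, mid=13, arr[mid]=55 -> 55 < 61, search right half
lo=14, hi=17, mid=15, arr[mid]=61 -> Found target at index 15!

Binary search finds 61 at index 15 after 3 comparisons. The search repeatedly halves the search space by comparing with the middle element.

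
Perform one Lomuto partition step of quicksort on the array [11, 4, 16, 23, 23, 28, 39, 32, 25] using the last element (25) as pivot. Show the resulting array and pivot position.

Lomuto partition with pivot = 25:

Initial array: [11, 4, 16, 23, 23, 28, 39, 32, 25]

arr[0]=11 <= 25: swap with position 0, array becomes [11, 4, 16, 23, 23, 28, 39, 32, 25]
arr[1]=4 <= 25: swap with position 1, array becomes [11, 4, 16, 23, 23, 28, 39, 32, 25]
arr[2]=16 <= 25: swap with position 2, array becomes [11, 4, 16, 23, 23, 28, 39, 32, 25]
arr[3]=23 <= 25: swap with position 3, array becomes [11, 4, 16, 23, 23, 28, 39, 32, 25]
arr[4]=23 <= 25: swap with position 4, array becomes [11, 4, 16, 23, 23, 28, 39, 32, 25]
arr[5]=28 > 25: no swap
arr[6]=39 > 25: no swap
arr[7]=32 > 25: no swap

Place pivot at position 5: [11, 4, 16, 23, 23, 25, 39, 32, 28]
Pivot position: 5

After partitioning with pivot 25, the array becomes [11, 4, 16, 23, 23, 25, 39, 32, 28]. The pivot is placed at index 5. All elements to the left of the pivot are <= 25, and all elements to the right are > 25.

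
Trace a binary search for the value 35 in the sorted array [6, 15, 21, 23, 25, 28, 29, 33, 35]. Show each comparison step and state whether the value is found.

Binary search for 35 in [6, 15, 21, 23, 25, 28, 29, 33, 35]:

lo=0, hi=8, mid=4, arr[mid]=25 -> 25 < 35, search right half
lo=5, hi=8, mid=6, arr[mid]=29 -> 29 < 35, search right half
lo=7, hi=8, mid=7, arr[mid]=33 -> 33 < 35, search right half
lo=8, hi=8, mid=8, arr[mid]=35 -> Found target at index 8!

Binary search finds 35 at index 8 after 4 comparisons. The search repeatedly halves the search space by comparing with the middle element.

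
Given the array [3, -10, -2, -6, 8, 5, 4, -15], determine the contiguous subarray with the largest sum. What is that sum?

Using Kadane's algorithm on [3, -10, -2, -6, 8, 5, 4, -15]:

Scanning through the array:
Position 1 (value -10): max_ending_here = -7, max_so_far = 3
Position 2 (value -2): max_ending_here = -2, max_so_far = 3
Position 3 (value -6): max_ending_here = -6, max_so_far = 3
Position 4 (value 8): max_ending_here = 8, max_so_far = 8
Position 5 (value 5): max_ending_here = 13, max_so_far = 13
Position 6 (value 4): max_ending_here = 17, max_so_far = 17
Position 7 (value -15): max_ending_here = 2, max_so_far = 17

Maximum subarray: [8, 5, 4]
Maximum sum: 17

The maximum subarray is [8, 5, 4] with sum 17. This subarray runs from index 4 to index 6.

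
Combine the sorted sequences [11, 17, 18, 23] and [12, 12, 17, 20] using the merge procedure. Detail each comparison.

Merging process:

Compare 11 vs 12: take 11 from left. Merged: [11]
Compare 17 vs 12: take 12 from right. Merged: [11, 12]
Compare 17 vs 12: take 12 from right. Merged: [11, 12, 12]
Compare 17 vs 17: take 17 from left. Merged: [11, 12, 12, 17]
Compare 18 vs 17: take 17 from right. Merged: [11, 12, 12, 17, 17]
Compare 18 vs 20: take 18 from left. Merged: [11, 12, 12, 17, 17, 18]
Compare 23 vs 20: take 20 from right. Merged: [11, 12, 12, 17, 17, 18, 20]
Append remaining from left: [23]. Merged: [11, 12, 12, 17, 17, 18, 20, 23]

Final merged array: [11, 12, 12, 17, 17, 18, 20, 23]
Total comparisons: 7

The merged array is [11, 12, 12, 17, 17, 18, 20, 23], requiring 7 comparisons. The merge step runs in O(n) time where n is the total number of elements.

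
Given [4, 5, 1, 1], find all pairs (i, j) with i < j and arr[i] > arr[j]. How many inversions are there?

Finding inversions in [4, 5, 1, 1]:

(0, 2): arr[0]=4 > arr[2]=1
(0, 3): arr[0]=4 > arr[3]=1
(1, 2): arr[1]=5 > arr[2]=1
(1, 3): arr[1]=5 > arr[3]=1

Total inversions: 4

The array has 4 inversion(s): (0,2), (0,3), (1,2), (1,3). Each pair (i,j) satisfies i < j and arr[i] > arr[j].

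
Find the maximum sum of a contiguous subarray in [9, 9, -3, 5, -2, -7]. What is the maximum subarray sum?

Using Kadane's algorithm on [9, 9, -3, 5, -2, -7]:

Scanning through the array:
Position 1 (value 9): max_ending_here = 18, max_so_far = 18
Position 2 (value -3): max_ending_here = 15, max_so_far = 18
Position 3 (value 5): max_ending_here = 20, max_so_far = 20
Position 4 (value -2): max_ending_here = 18, max_so_far = 20
Position 5 (value -7): max_ending_here = 11, max_so_far = 20

Maximum subarray: [9, 9, -3, 5]
Maximum sum: 20

The maximum subarray is [9, 9, -3, 5] with sum 20. This subarray runs from index 0 to index 3.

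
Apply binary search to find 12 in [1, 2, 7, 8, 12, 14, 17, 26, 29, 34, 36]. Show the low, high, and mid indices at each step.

Binary search for 12 in [1, 2, 7, 8, 12, 14, 17, 26, 29, 34, 36]:

lo=0, hi=10, mid=5, arr[mid]=14 -> 14 > 12, search left half
lo=0, hi=4, mid=2, arr[mid]=7 -> 7 < 12, search right half
lo=3, hi=4, mid=3, arr[mid]=8 -> 8 < 12, search right half
lo=4, hi=4, mid=4, arr[mid]=12 -> Found target at index 4!

Binary search finds 12 at index 4 after 4 comparisons. The search repeatedly halves the search space by comparing with the middle element.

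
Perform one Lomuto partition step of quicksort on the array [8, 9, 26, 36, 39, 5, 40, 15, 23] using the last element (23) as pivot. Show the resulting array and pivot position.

Lomuto partition with pivot = 23:

Initial array: [8, 9, 26, 36, 39, 5, 40, 15, 23]

arr[0]=8 <= 23: swap with position 0, array becomes [8, 9, 26, 36, 39, 5, 40, 15, 23]
arr[1]=9 <= 23: swap with position 1, array becomes [8, 9, 26, 36, 39, 5, 40, 15, 23]
arr[2]=26 > 23: no swap
arr[3]=36 > 23: no swap
arr[4]=39 > 23: no swap
arr[5]=5 <= 23: swap with position 2, array becomes [8, 9, 5, 36, 39, 26, 40, 15, 23]
arr[6]=40 > 23: no swap
arr[7]=15 <= 23: swap with position 3, array becomes [8, 9, 5, 15, 39, 26, 40, 36, 23]

Place pivot at position 4: [8, 9, 5, 15, 23, 26, 40, 36, 39]
Pivot position: 4

After partitioning with pivot 23, the array becomes [8, 9, 5, 15, 23, 26, 40, 36, 39]. The pivot is placed at index 4. All elements to the left of the pivot are <= 23, and all elements to the right are > 23.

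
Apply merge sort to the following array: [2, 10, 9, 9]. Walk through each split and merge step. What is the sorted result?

Merge sort trace:

Split: [2, 10, 9, 9] -> [2, 10] and [9, 9]
  Split: [2, 10] -> [2] and [10]
  Merge: [2] + [10] -> [2, 10]
  Split: [9, 9] -> [9] and [9]
  Merge: [9] + [9] -> [9, 9]
Merge: [2, 10] + [9, 9] -> [2, 9, 9, 10]

Final sorted array: [2, 9, 9, 10]

The merge sort proceeds by recursively splitting the array and merging sorted halves.
After all merges, the sorted array is [2, 9, 9, 10].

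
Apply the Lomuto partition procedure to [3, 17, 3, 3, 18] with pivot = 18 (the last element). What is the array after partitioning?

Lomuto partition with pivot = 18:

Initial array: [3, 17, 3, 3, 18]

arr[0]=3 <= 18: swap with position 0, array becomes [3, 17, 3, 3, 18]
arr[1]=17 <= 18: swap with position 1, array becomes [3, 17, 3, 3, 18]
arr[2]=3 <= 18: swap with position 2, array becomes [3, 17, 3, 3, 18]
arr[3]=3 <= 18: swap with position 3, array becomes [3, 17, 3, 3, 18]

Place pivot at position 4: [3, 17, 3, 3, 18]
Pivot position: 4

After partitioning with pivot 18, the array becomes [3, 17, 3, 3, 18]. The pivot is placed at index 4. All elements to the left of the pivot are <= 18, and all elements to the right are > 18.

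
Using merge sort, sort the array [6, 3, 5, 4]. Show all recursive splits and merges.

Merge sort trace:

Split: [6, 3, 5, 4] -> [6, 3] and [5, 4]
  Split: [6, 3] -> [6] and [3]
  Merge: [6] + [3] -> [3, 6]
  Split: [5, 4] -> [5] and [4]
  Merge: [5] + [4] -> [4, 5]
Merge: [3, 6] + [4, 5] -> [3, 4, 5, 6]

Final sorted array: [3, 4, 5, 6]

The merge sort proceeds by recursively splitting the array and merging sorted halves.
After all merges, the sorted array is [3, 4, 5, 6].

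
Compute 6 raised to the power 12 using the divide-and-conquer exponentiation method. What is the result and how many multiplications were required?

Computing 6^12 by squaring (build up from 6^1; each line after the first costs one multiplication):

6^1 = 6
6^2 = (6^1)^2 = 6^2 = 36
6^3 = 6 * 6^2 = 6 * 36 = 216
6^6 = (6^3)^2 = 216^2 = 46656
6^12 = (6^6)^2 = 46656^2 = 2176782336

Result: 2176782336
Multiplications needed: 4 (4 lines after 6^1)

6^12 = 2176782336. Using exponentiation by squaring, this requires 4 multiplications. The key idea: if the exponent is even, square the half-power; if odd, multiply by the base once.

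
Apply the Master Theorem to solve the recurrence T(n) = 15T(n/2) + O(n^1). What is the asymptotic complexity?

Master Theorem for T(n) = 15T(n/2) + O(n^1):

a = 15, b = 2, c = 1
log_b(a) = log_2(15) = 3.9069

Case 1: c = 1 < log_2(15) = 3.9069
T(n) = O(n^(log_2 15))

For T(n) = 15T(n/2) + O(n^1): log_2(15) = 3.9069. This is Case 1 of the Master Theorem (c < log_b(a), work dominated by leaves), giving O(n^(log_2 15)).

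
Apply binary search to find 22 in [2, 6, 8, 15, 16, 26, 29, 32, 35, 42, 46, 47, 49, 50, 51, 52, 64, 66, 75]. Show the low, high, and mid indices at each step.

Binary search for 22 in [2, 6, 8, 15, 16, 26, 29, 32, 35, 42, 46, 47, 49, 50, 51, 52, 64, 66, 75]:

lo=0, hi=18, mid=9, arr[mid]=42 -> 42 > 22, search left half
lo=0, hi=8, mid=4, arr[mid]=16 -> 16 < 22, search right half
lo=5, hi=8, mid=6, arr[mid]=29 -> 29 > 22, search left half
lo=5, hi=5, mid=5, arr[mid]=26 -> 26 > 22, search left half
lo=5 > hi=4, target 22 not found

Binary search determines that 22 is not in the array after 4 comparisons. The search space was exhausted without finding the target.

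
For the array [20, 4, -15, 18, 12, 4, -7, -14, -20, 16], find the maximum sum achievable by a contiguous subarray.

Using Kadane's algorithm on [20, 4, -15, 18, 12, 4, -7, -14, -20, 16]:

Scanning through the array:
Position 1 (value 4): max_ending_here = 24, max_so_far = 24
Position 2 (value -15): max_ending_here = 9, max_so_far = 24
Position 3 (value 18): max_ending_here = 27, max_so_far = 27
Position 4 (value 12): max_ending_here = 39, max_so_far = 39
Position 5 (value 4): max_ending_here = 43, max_so_far = 43
Position 6 (value -7): max_ending_here = 36, max_so_far = 43
Position 7 (value -14): max_ending_here = 22, max_so_far = 43
Position 8 (value -20): max_ending_here = 2, max_so_far = 43
Position 9 (value 16): max_ending_here = 18, max_so_far = 43

Maximum subarray: [20, 4, -15, 18, 12, 4]
Maximum sum: 43

The maximum subarray is [20, 4, -15, 18, 12, 4] with sum 43. This subarray runs from index 0 to index 5.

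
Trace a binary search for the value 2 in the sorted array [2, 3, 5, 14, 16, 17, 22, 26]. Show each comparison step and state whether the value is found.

Binary search for 2 in [2, 3, 5, 14, 16, 17, 22, 26]:

lo=0, hi=7, mid=3, arr[mid]=14 -> 14 > 2, search left half
lo=0, hi=2, mid=1, arr[mid]=3 -> 3 > 2, search left half
lo=0, hi=0, mid=0, arr[mid]=2 -> Found target at index 0!

Binary search finds 2 at index 0 after 3 comparisons. The search repeatedly halves the search space by comparing with the middle element.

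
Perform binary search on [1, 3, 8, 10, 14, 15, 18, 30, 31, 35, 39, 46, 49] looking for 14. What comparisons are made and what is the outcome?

Binary search for 14 in [1, 3, 8, 10, 14, 15, 18, 30, 31, 35, 39, 46, 49]:

lo=0, hi=12, mid=6, arr[mid]=18 -> 18 > 14, search left half
lo=0, hi=5, mid=2, arr[mid]=8 -> 8 < 14, search right half
lo=3, hi=5, mid=4, arr[mid]=14 -> Found target at index 4!

Binary search finds 14 at index 4 after 3 comparisons. The search repeatedly halves the search space by comparing with the middle element.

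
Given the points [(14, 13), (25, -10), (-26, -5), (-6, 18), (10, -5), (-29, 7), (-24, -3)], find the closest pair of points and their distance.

Computing all pairwise distances among 7 points:

d((14, 13), (25, -10)) = 25.4951
d((14, 13), (-26, -5)) = 43.8634
d((14, 13), (-6, 18)) = 20.6155
d((14, 13), (10, -5)) = 18.4391
d((14, 13), (-29, 7)) = 43.4166
d((14, 13), (-24, -3)) = 41.2311
d((25, -10), (-26, -5)) = 51.2445
d((25, -10), (-6, 18)) = 41.7732
d((25, -10), (10, -5)) = 15.8114
d((25, -10), (-29, 7)) = 56.6127
d((25, -10), (-24, -3)) = 49.4975
d((-26, -5), (-6, 18)) = 30.4795
d((-26, -5), (10, -5)) = 36.0
d((-26, -5), (-29, 7)) = 12.3693
d((-26, -5), (-24, -3)) = 2.8284 <-- minimum
d((-6, 18), (10, -5)) = 28.0179
d((-6, 18), (-29, 7)) = 25.4951
d((-6, 18), (-24, -3)) = 27.6586
d((10, -5), (-29, 7)) = 40.8044
d((10, -5), (-24, -3)) = 34.0588
d((-29, 7), (-24, -3)) = 11.1803

Closest pair: (-26, -5) and (-24, -3) with distance 2.8284

The closest pair is (-26, -5) and (-24, -3) with Euclidean distance 2.8284. For 7 points, brute-force pairwise comparison is shown above. For large n, the divide-and-conquer algorithm (sort by x, recurse on halves, check the dividing strip) achieves O(n log n).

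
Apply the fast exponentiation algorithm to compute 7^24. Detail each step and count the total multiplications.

Computing 7^24 by squaring (build up from 7^1; each line after the first costs one multiplication):

7^1 = 7
7^2 = (7^1)^2 = 7^2 = 49
7^3 = 7 * 7^2 = 7 * 49 = 343
7^6 = (7^3)^2 = 343^2 = 117649
7^12 = (7^6)^2 = 117649^2 = 13841287201
7^24 = (7^12)^2 = 13841287201^2 = 191581231380566414401

Result: 191581231380566414401
Multiplications needed: 5 (5 lines after 7^1)

7^24 = 191581231380566414401. Using exponentiation by squaring, this requires 5 multiplications. The key idea: if the exponent is even, square the half-power; if odd, multiply by the base once.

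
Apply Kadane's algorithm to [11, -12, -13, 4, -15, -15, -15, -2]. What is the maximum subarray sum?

Using Kadane's algorithm on [11, -12, -13, 4, -15, -15, -15, -2]:

Scanning through the array:
Position 1 (value -12): max_ending_here = -1, max_so_far = 11
Position 2 (value -13): max_ending_here = -13, max_so_far = 11
Position 3 (value 4): max_ending_here = 4, max_so_far = 11
Position 4 (value -15): max_ending_here = -11, max_so_far = 11
Position 5 (value -15): max_ending_here = -15, max_so_far = 11
Position 6 (value -15): max_ending_here = -15, max_so_far = 11
Position 7 (value -2): max_ending_here = -2, max_so_far = 11

Maximum subarray: [11]
Maximum sum: 11

The maximum subarray is [11] with sum 11. This subarray runs from index 0 to index 0.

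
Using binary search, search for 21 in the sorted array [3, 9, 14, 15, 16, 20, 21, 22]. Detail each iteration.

Binary search for 21 in [3, 9, 14, 15, 16, 20, 21, 22]:

lo=0, hi=7, mid=3, arr[mid]=15 -> 15 < 21, search right half
lo=4, hi=7, mid=5, arr[mid]=20 -> 20 < 21, search right half
lo=6, hi=7, mid=6, arr[mid]=21 -> Found target at index 6!

Binary search finds 21 at index 6 after 3 comparisons. The search repeatedly halves the search space by comparing with the middle element.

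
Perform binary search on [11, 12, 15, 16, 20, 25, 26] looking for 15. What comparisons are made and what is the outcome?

Binary search for 15 in [11, 12, 15, 16, 20, 25, 26]:

lo=0, hi=6, mid=3, arr[mid]=16 -> 16 > 15, search left half
lo=0, hi=2, mid=1, arr[mid]=12 -> 12 < 15, search right half
lo=2, hi=2, mid=2, arr[mid]=15 -> Found target at index 2!

Binary search finds 15 at index 2 after 3 comparisons. The search repeatedly halves the search space by comparing with the middle element.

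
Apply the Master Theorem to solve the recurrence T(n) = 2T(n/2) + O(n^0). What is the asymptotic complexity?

Master Theorem for T(n) = 2T(n/2) + O(n^0):

a = 2, b = 2, c = 0
log_b(a) = log_2(2) = 1.0000

Case 1: c = 0 < log_2(2) = 1.0000
T(n) = O(n^(log_2 2)) = O(n)

For T(n) = 2T(n/2) + O(n^0): log_2(2) = 1.0000. This is Case 1 of the Master Theorem (c < log_b(a), work dominated by leaves), giving O(n).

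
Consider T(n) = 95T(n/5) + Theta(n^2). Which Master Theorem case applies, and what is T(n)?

Master Theorem for T(n) = 95T(n/5) + O(n^2):

a = 95, b = 5, c = 2
log_b(a) = log_5(95) = 2.8295

Case 1: c = 2 < log_5(95) = 2.8295
T(n) = O(n^(log_5 95))

For T(n) = 95T(n/5) + O(n^2): log_5(95) = 2.8295. This is Case 1 of the Master Theorem (c < log_b(a), work dominated by leaves), giving O(n^(log_5 95)).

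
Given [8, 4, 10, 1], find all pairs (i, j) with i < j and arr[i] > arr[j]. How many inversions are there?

Finding inversions in [8, 4, 10, 1]:

(0, 1): arr[0]=8 > arr[1]=4
(0, 3): arr[0]=8 > arr[3]=1
(1, 3): arr[1]=4 > arr[3]=1
(2, 3): arr[2]=10 > arr[3]=1

Total inversions: 4

The array has 4 inversion(s): (0,1), (0,3), (1,3), (2,3). Each pair (i,j) satisfies i < j and arr[i] > arr[j].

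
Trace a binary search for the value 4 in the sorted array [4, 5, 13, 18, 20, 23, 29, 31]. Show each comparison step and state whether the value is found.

Binary search for 4 in [4, 5, 13, 18, 20, 23, 29, 31]:

lo=0, hi=7, mid=3, arr[mid]=18 -> 18 > 4, search left half
lo=0, hi=2, mid=1, arr[mid]=5 -> 5 > 4, search left half
lo=0, hi=0, mid=0, arr[mid]=4 -> Found target at index 0!

Binary search finds 4 at index 0 after 3 comparisons. The search repeatedly halves the search space by comparing with the middle element.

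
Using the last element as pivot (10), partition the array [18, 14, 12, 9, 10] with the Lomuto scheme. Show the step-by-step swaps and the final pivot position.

Lomuto partition with pivot = 10:

Initial array: [18, 14, 12, 9, 10]

arr[0]=18 > 10: no swap
arr[1]=14 > 10: no swap
arr[2]=12 > 10: no swap
arr[3]=9 <= 10: swap with position 0, array becomes [9, 14, 12, 18, 10]

Place pivot at position 1: [9, 10, 12, 18, 14]
Pivot position: 1

After partitioning with pivot 10, the array becomes [9, 10, 12, 18, 14]. The pivot is placed at index 1. All elements to the left of the pivot are <= 10, and all elements to the right are > 10.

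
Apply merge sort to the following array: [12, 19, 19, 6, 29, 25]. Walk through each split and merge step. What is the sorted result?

Merge sort trace:

Split: [12, 19, 19, 6, 29, 25] -> [12, 19, 19] and [6, 29, 25]
  Split: [12, 19, 19] -> [12] and [19, 19]
    Split: [19, 19] -> [19] and [19]
    Merge: [19] + [19] -> [19, 19]
  Merge: [12] + [19, 19] -> [12, 19, 19]
  Split: [6, 29, 25] -> [6] and [29, 25]
    Split: [29, 25] -> [29] and [25]
    Merge: [29] + [25] -> [25, 29]
  Merge: [6] + [25, 29] -> [6, 25, 29]
Merge: [12, 19, 19] + [6, 25, 29] -> [6, 12, 19, 19, 25, 29]

Final sorted array: [6, 12, 19, 19, 25, 29]

The merge sort proceeds by recursively splitting the array and merging sorted halves.
After all merges, the sorted array is [6, 12, 19, 19, 25, 29].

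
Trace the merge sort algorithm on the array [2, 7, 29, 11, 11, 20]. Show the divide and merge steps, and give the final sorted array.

Merge sort trace:

Split: [2, 7, 29, 11, 11, 20] -> [2, 7, 29] and [11, 11, 20]
  Split: [2, 7, 29] -> [2] and [7, 29]
    Split: [7, 29] -> [7] and [29]
    Merge: [7] + [29] -> [7, 29]
  Merge: [2] + [7, 29] -> [2, 7, 29]
  Split: [11, 11, 20] -> [11] and [11, 20]
    Split: [11, 20] -> [11] and [20]
    Merge: [11] + [20] -> [11, 20]
  Merge: [11] + [11, 20] -> [11, 11, 20]
Merge: [2, 7, 29] + [11, 11, 20] -> [2, 7, 11, 11, 20, 29]

Final sorted array: [2, 7, 11, 11, 20, 29]

The merge sort proceeds by recursively splitting the array and merging sorted halves.
After all merges, the sorted array is [2, 7, 11, 11, 20, 29].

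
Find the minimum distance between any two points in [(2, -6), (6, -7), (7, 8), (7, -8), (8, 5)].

Computing all pairwise distances among 5 points:

d((2, -6), (6, -7)) = 4.1231
d((2, -6), (7, 8)) = 14.8661
d((2, -6), (7, -8)) = 5.3852
d((2, -6), (8, 5)) = 12.53
d((6, -7), (7, 8)) = 15.0333
d((6, -7), (7, -8)) = 1.4142 <-- minimum
d((6, -7), (8, 5)) = 12.1655
d((7, 8), (7, -8)) = 16.0
d((7, 8), (8, 5)) = 3.1623
d((7, -8), (8, 5)) = 13.0384

Closest pair: (6, -7) and (7, -8) with distance 1.4142

The closest pair is (6, -7) and (7, -8) with Euclidean distance 1.4142. For 5 points, brute-force pairwise comparison is shown above. For large n, the divide-and-conquer algorithm (sort by x, recurse on halves, check the dividing strip) achieves O(n log n).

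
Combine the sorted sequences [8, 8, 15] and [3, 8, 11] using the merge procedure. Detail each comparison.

Merging process:

Compare 8 vs 3: take 3 from right. Merged: [3]
Compare 8 vs 8: take 8 from left. Merged: [3, 8]
Compare 8 vs 8: take 8 from left. Merged: [3, 8, 8]
Compare 15 vs 8: take 8 from right. Merged: [3, 8, 8, 8]
Compare 15 vs 11: take 11 from right. Merged: [3, 8, 8, 8, 11]
Append remaining from left: [15]. Merged: [3, 8, 8, 8, 11, 15]

Final merged array: [3, 8, 8, 8, 11, 15]
Total comparisons: 5

The merged array is [3, 8, 8, 8, 11, 15], requiring 5 comparisons. The merge step runs in O(n) time where n is the total number of elements.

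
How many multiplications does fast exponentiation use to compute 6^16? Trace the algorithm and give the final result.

Computing 6^16 by squaring (build up from 6^1; each line after the first costs one multiplication):

6^1 = 6
6^2 = (6^1)^2 = 6^2 = 36
6^4 = (6^2)^2 = 36^2 = 1296
6^8 = (6^4)^2 = 1296^2 = 1679616
6^16 = (6^8)^2 = 1679616^2 = 2821109907456

Result: 2821109907456
Multiplications needed: 4 (4 lines after 6^1)

6^16 = 2821109907456. Using exponentiation by squaring, this requires 4 multiplications. The key idea: if the exponent is even, square the half-power; if odd, multiply by the base once.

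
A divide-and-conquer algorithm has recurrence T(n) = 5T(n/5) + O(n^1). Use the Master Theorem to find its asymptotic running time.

Master Theorem for T(n) = 5T(n/5) + O(n^1):

a = 5, b = 5, c = 1
log_b(a) = log_5(5) = 1.0000

Case 2: c = 1 = log_5(5) = 1.0000
T(n) = O(n^1 log n) = O(n log n)

For T(n) = 5T(n/5) + O(n^1): log_5(5) = 1.0000. This is Case 2 of the Master Theorem (c = log_b(a), equal work at all levels), giving O(n log n).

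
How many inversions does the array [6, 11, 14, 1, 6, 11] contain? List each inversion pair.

Finding inversions in [6, 11, 14, 1, 6, 11]:

(0, 3): arr[0]=6 > arr[3]=1
(1, 3): arr[1]=11 > arr[3]=1
(1, 4): arr[1]=11 > arr[4]=6
(2, 3): arr[2]=14 > arr[3]=1
(2, 4): arr[2]=14 > arr[4]=6
(2, 5): arr[2]=14 > arr[5]=11

Total inversions: 6

The array has 6 inversion(s): (0,3), (1,3), (1,4), (2,3), (2,4), (2,5). Each pair (i,j) satisfies i < j and arr[i] > arr[j].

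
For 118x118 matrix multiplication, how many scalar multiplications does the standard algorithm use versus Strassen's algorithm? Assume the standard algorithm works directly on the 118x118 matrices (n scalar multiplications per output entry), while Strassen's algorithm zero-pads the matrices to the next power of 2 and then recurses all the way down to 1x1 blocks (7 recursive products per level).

Matrix multiplication for 118x118 matrices:

Strassen's algorithm requires power-of-2 dimensions. Pad 118x118 to 128x128 (next power of 2).

Standard algorithm: 118^3 = 1643032 multiplications
Strassen's algorithm: 7^(log2(128)) = 7^7 = 823543 multiplications
Savings: 1643032 - 823543 = 819489 multiplications

Standard: 1643032 multiplications (118^3). Strassen: 823543 multiplications (7^7, after padding to 128x128). Strassen reduces 8 recursive multiplications to 7 at each level.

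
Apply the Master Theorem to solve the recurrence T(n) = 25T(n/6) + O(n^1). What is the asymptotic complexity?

Master Theorem for T(n) = 25T(n/6) + O(n^1):

a = 25, b = 6, c = 1
log_b(a) = log_6(25) = 1.7965

Case 1: c = 1 < log_6(25) = 1.7965
T(n) = O(n^(log_6 25))

For T(n) = 25T(n/6) + O(n^1): log_6(25) = 1.7965. This is Case 1 of the Master Theorem (c < log_b(a), work dominated by leaves), giving O(n^(log_6 25)).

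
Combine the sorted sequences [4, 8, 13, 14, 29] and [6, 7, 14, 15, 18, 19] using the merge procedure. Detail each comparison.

Merging process:

Compare 4 vs 6: take 4 from left. Merged: [4]
Compare 8 vs 6: take 6 from right. Merged: [4, 6]
Compare 8 vs 7: take 7 from right. Merged: [4, 6, 7]
Compare 8 vs 14: take 8 from left. Merged: [4, 6, 7, 8]
Compare 13 vs 14: take 13 from left. Merged: [4, 6, 7, 8, 13]
Compare 14 vs 14: take 14 from left. Merged: [4, 6, 7, 8, 13, 14]
Compare 29 vs 14: take 14 from right. Merged: [4, 6, 7, 8, 13, 14, 14]
Compare 29 vs 15: take 15 from right. Merged: [4, 6, 7, 8, 13, 14, 14, 15]
Compare 29 vs 18: take 18 from right. Merged: [4, 6, 7, 8, 13, 14, 14, 15, 18]
Compare 29 vs 19: take 19 from right. Merged: [4, 6, 7, 8, 13, 14, 14, 15, 18, 19]
Append remaining from left: [29]. Merged: [4, 6, 7, 8, 13, 14, 14, 15, 18, 19, 29]

Final merged array: [4, 6, 7, 8, 13, 14, 14, 15, 18, 19, 29]
Total comparisons: 10

The merged array is [4, 6, 7, 8, 13, 14, 14, 15, 18, 19, 29], requiring 10 comparisons. The merge step runs in O(n) time where n is the total number of elements.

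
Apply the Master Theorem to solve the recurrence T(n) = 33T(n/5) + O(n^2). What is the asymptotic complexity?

Master Theorem for T(n) = 33T(n/5) + O(n^2):

a = 33, b = 5, c = 2
log_b(a) = log_5(33) = 2.1725

Case 1: c = 2 < log_5(33) = 2.1725
T(n) = O(n^(log_5 33))

For T(n) = 33T(n/5) + O(n^2): log_5(33) = 2.1725. This is Case 1 of the Master Theorem (c < log_b(a), work dominated by leaves), giving O(n^(log_5 33)).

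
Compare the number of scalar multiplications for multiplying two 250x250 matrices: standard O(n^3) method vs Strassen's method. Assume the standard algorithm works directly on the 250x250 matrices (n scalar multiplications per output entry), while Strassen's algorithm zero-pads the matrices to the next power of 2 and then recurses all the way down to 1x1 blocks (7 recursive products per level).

Matrix multiplication for 250x250 matrices:

Strassen's algorithm requires power-of-2 dimensions. Pad 250x250 to 256x256 (next power of 2).

Standard algorithm: 250^3 = 15625000 multiplications
Strassen's algorithm: 7^(log2(256)) = 7^8 = 5764801 multiplications
Savings: 15625000 - 5764801 = 9860199 multiplications

Standard: 15625000 multiplications (250^3). Strassen: 5764801 multiplications (7^8, after padding to 256x256). Strassen reduces 8 recursive multiplications to 7 at each level.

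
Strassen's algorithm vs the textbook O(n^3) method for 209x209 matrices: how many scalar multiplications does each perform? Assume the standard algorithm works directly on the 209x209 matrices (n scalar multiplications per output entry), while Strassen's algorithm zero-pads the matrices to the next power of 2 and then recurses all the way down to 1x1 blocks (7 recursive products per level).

Matrix multiplication for 209x209 matrices:

Strassen's algorithm requires power-of-2 dimensions. Pad 209x209 to 256x256 (next power of 2).

Standard algorithm: 209^3 = 9129329 multiplications
Strassen's algorithm: 7^(log2(256)) = 7^8 = 5764801 multiplications
Savings: 9129329 - 5764801 = 3364528 multiplications

Standard: 9129329 multiplications (209^3). Strassen: 5764801 multiplications (7^8, after padding to 256x256). Strassen reduces 8 recursive multiplications to 7 at each level.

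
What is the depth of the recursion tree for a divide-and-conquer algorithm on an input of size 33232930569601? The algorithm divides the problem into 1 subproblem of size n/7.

For divide and conquer with division factor 7:

Problem sizes at each level:
Level 0: 33232930569601
Level 1: 4747561509943
Level 2: 678223072849
Level 3: 96889010407
Level 4: 13841287201
Level 5: 1977326743
Level 6: 282475249
Level 7: 40353607
Level 8: 5764801
Level 9: 823543
Level 10: 117649
Level 11: 16807
Level 12: 2401
Level 13: 343
Level 14: 49
Level 15: 7
Level 16: 1

The root is level 0 and the size-1 base case is level 16 (the tree spans levels 0 through 16, i.e. 17 levels counting the root), so the depth is the number of divisions: log_7(33232930569601) = 16

The recursion tree depth is log_7(33232930569601) = 16. At each level, the problem size is divided by 7, so it takes 16 divisions to reduce to a base case of size 1. The algorithm makes 1 recursive call at each level.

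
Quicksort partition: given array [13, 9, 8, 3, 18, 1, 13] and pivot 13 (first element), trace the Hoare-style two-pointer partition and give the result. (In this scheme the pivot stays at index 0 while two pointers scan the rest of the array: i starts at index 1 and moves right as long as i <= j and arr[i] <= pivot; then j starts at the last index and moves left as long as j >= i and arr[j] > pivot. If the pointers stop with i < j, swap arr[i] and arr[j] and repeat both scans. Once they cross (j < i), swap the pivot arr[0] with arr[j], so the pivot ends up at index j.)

Hoare-style two-pointer partition with pivot = 13:

Initial array: [13, 9, 8, 3, 18, 1, 13]

Pointers start at i = 1, j = 6.
i stops at index 4 (arr[4]=18 > 13), j stops at index 6 (arr[6]=13 <= 13): swap arr[4] and arr[6], array becomes [13, 9, 8, 3, 13, 1, 18]
i ends at 6, j ends at 5: the pointers have crossed (j < i), so scanning stops.

Swap pivot arr[0] with arr[5] to place pivot at position 5: [1, 9, 8, 3, 13, 13, 18]
Pivot position: 5

After partitioning with pivot 13, the array becomes [1, 9, 8, 3, 13, 13, 18]. The pivot is placed at index 5. All elements to the left of the pivot are <= 13, and all elements to the right are > 13.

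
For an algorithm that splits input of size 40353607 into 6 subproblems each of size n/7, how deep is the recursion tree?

For divide and conquer with division factor 7:

Problem sizes at each level:
Level 0: 40353607
Level 1: 5764801
Level 2: 823543
Level 3: 117649
Level 4: 16807
Level 5: 2401
Level 6: 343
Level 7: 49
Level 8: 7
Level 9: 1

The root is level 0 and the size-1 base case is level 9 (the tree spans levels 0 through 9, i.e. 10 levels counting the root), so the depth is the number of divisions: log_7(40353607) = 9

The recursion tree depth is log_7(40353607) = 9. At each level, the problem size is divided by 7, so it takes 9 divisions to reduce to a base case of size 1. The algorithm makes 6 recursive calls at each level.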